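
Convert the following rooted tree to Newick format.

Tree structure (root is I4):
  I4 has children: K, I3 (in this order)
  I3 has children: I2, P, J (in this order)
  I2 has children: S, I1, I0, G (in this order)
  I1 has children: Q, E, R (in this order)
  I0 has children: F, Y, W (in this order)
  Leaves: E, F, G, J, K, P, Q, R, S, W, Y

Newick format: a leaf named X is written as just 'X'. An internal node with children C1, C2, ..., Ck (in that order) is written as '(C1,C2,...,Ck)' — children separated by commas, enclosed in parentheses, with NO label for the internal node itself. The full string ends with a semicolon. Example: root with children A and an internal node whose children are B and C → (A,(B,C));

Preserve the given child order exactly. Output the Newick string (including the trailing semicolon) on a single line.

Answer: (K,((S,(Q,E,R),(F,Y,W),G),P,J));

Derivation:
internal I4 with children ['K', 'I3']
  leaf 'K' → 'K'
  internal I3 with children ['I2', 'P', 'J']
    internal I2 with children ['S', 'I1', 'I0', 'G']
      leaf 'S' → 'S'
      internal I1 with children ['Q', 'E', 'R']
        leaf 'Q' → 'Q'
        leaf 'E' → 'E'
        leaf 'R' → 'R'
      → '(Q,E,R)'
      internal I0 with children ['F', 'Y', 'W']
        leaf 'F' → 'F'
        leaf 'Y' → 'Y'
        leaf 'W' → 'W'
      → '(F,Y,W)'
      leaf 'G' → 'G'
    → '(S,(Q,E,R),(F,Y,W),G)'
    leaf 'P' → 'P'
    leaf 'J' → 'J'
  → '((S,(Q,E,R),(F,Y,W),G),P,J)'
→ '(K,((S,(Q,E,R),(F,Y,W),G),P,J))'
Final: (K,((S,(Q,E,R),(F,Y,W),G),P,J));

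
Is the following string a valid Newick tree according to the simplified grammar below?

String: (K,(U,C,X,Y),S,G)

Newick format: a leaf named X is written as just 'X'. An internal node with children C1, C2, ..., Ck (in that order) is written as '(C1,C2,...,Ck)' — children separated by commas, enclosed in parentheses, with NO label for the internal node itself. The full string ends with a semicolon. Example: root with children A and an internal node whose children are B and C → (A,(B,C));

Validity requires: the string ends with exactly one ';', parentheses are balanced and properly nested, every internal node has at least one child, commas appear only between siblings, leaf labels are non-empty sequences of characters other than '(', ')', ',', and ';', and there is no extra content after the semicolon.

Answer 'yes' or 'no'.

Input: (K,(U,C,X,Y),S,G)
Paren balance: 2 '(' vs 2 ')' OK
Ends with single ';': False
Full parse: FAILS (must end with ;)
Valid: False

Answer: no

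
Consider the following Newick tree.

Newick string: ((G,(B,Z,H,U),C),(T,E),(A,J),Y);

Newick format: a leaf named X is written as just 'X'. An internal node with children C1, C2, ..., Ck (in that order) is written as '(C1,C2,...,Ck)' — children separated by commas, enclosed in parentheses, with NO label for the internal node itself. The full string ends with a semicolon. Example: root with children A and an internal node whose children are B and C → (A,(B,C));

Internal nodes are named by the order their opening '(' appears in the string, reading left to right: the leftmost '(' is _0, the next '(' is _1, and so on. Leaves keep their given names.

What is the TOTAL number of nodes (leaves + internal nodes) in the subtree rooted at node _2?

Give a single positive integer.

Newick: ((G,(B,Z,H,U),C),(T,E),(A,J),Y);
Locate _2: it is the '(' at position 4 (the 3rd '(' reading left to right).
Query: subtree rooted at _2
_2: subtree_size = 1 + 4
  B: subtree_size = 1 + 0
  Z: subtree_size = 1 + 0
  H: subtree_size = 1 + 0
  U: subtree_size = 1 + 0
Total subtree size of _2: 5

Answer: 5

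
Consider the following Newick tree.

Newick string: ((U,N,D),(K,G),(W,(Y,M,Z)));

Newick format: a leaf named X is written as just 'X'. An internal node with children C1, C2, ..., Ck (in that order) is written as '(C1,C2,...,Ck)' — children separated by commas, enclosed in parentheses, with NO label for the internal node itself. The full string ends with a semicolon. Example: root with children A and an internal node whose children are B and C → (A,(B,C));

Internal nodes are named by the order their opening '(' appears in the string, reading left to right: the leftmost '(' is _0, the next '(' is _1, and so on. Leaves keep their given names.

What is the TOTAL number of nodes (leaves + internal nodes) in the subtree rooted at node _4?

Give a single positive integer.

Answer: 4

Derivation:
Newick: ((U,N,D),(K,G),(W,(Y,M,Z)));
Locate _4: it is the '(' at position 18 (the 5th '(' reading left to right).
Query: subtree rooted at _4
_4: subtree_size = 1 + 3
  Y: subtree_size = 1 + 0
  M: subtree_size = 1 + 0
  Z: subtree_size = 1 + 0
Total subtree size of _4: 4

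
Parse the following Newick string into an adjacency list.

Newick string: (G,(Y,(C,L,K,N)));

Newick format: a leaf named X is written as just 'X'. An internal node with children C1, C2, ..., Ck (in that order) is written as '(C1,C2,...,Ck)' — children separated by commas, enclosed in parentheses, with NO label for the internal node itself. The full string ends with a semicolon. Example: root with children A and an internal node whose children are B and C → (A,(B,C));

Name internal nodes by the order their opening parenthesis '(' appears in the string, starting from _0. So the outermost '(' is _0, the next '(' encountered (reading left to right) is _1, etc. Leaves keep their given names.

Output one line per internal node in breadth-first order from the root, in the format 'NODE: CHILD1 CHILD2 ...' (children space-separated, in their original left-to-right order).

Input: (G,(Y,(C,L,K,N)));
Scanning left-to-right, naming '(' by encounter order:
  pos 0: '(' -> open internal node _0 (depth 1)
  pos 3: '(' -> open internal node _1 (depth 2)
  pos 6: '(' -> open internal node _2 (depth 3)
  pos 14: ')' -> close internal node _2 (now at depth 2)
  pos 15: ')' -> close internal node _1 (now at depth 1)
  pos 16: ')' -> close internal node _0 (now at depth 0)
Total internal nodes: 3
BFS adjacency from root:
  _0: G _1
  _1: Y _2
  _2: C L K N

Answer: _0: G _1
_1: Y _2
_2: C L K N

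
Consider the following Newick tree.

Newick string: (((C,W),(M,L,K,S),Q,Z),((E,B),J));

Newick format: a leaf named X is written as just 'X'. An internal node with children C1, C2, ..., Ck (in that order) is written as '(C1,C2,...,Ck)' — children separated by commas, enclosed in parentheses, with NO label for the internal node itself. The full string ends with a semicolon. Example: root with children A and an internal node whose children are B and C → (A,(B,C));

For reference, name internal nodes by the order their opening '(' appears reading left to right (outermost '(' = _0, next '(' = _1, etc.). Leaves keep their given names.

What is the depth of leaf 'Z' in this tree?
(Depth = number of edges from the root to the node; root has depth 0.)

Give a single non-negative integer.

Answer: 2

Derivation:
Newick: (((C,W),(M,L,K,S),Q,Z),((E,B),J));
Naming internals by '(' encounter order: outermost '(' = _0, next = _1, ...
Query node: Z
Path from root: _0 -> _1 -> Z
Depth of Z: 2 (number of edges from root)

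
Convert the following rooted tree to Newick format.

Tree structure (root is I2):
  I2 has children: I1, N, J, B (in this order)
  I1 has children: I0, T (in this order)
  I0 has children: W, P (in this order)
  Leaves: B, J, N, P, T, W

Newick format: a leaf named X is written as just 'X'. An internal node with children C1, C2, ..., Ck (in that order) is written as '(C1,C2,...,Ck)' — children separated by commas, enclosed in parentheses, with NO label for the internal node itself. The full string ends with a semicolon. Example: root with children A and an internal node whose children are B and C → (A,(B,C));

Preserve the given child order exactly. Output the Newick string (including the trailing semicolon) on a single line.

internal I2 with children ['I1', 'N', 'J', 'B']
  internal I1 with children ['I0', 'T']
    internal I0 with children ['W', 'P']
      leaf 'W' → 'W'
      leaf 'P' → 'P'
    → '(W,P)'
    leaf 'T' → 'T'
  → '((W,P),T)'
  leaf 'N' → 'N'
  leaf 'J' → 'J'
  leaf 'B' → 'B'
→ '(((W,P),T),N,J,B)'
Final: (((W,P),T),N,J,B);

Answer: (((W,P),T),N,J,B);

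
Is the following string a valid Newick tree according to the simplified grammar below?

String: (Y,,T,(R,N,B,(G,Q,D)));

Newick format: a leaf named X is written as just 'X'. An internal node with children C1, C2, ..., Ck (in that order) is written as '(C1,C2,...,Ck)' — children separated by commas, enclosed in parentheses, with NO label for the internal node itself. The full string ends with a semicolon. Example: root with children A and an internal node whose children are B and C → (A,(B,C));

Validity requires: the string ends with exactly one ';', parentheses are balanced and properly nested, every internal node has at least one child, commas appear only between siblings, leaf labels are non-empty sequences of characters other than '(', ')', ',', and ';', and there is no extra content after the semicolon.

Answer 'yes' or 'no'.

Answer: no

Derivation:
Input: (Y,,T,(R,N,B,(G,Q,D)));
Paren balance: 3 '(' vs 3 ')' OK
Ends with single ';': True
Full parse: FAILS (empty leaf label at pos 3)
Valid: False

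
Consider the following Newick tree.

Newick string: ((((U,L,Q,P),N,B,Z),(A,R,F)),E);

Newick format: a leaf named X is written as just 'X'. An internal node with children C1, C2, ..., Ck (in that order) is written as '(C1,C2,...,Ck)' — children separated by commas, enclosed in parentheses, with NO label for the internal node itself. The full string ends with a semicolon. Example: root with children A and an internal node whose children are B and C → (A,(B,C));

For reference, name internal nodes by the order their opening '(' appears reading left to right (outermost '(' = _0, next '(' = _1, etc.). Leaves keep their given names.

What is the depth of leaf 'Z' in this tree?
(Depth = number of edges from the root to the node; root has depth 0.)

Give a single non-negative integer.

Newick: ((((U,L,Q,P),N,B,Z),(A,R,F)),E);
Naming internals by '(' encounter order: outermost '(' = _0, next = _1, ...
Query node: Z
Path from root: _0 -> _1 -> _2 -> Z
Depth of Z: 3 (number of edges from root)

Answer: 3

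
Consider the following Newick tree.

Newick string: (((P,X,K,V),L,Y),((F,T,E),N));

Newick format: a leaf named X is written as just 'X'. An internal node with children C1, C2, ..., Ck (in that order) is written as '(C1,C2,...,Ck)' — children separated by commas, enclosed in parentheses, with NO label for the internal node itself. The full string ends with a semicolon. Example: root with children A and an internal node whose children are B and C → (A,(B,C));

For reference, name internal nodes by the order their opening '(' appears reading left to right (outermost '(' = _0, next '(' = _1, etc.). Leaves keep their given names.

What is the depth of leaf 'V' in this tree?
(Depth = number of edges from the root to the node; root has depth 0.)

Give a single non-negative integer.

Answer: 3

Derivation:
Newick: (((P,X,K,V),L,Y),((F,T,E),N));
Naming internals by '(' encounter order: outermost '(' = _0, next = _1, ...
Query node: V
Path from root: _0 -> _1 -> _2 -> V
Depth of V: 3 (number of edges from root)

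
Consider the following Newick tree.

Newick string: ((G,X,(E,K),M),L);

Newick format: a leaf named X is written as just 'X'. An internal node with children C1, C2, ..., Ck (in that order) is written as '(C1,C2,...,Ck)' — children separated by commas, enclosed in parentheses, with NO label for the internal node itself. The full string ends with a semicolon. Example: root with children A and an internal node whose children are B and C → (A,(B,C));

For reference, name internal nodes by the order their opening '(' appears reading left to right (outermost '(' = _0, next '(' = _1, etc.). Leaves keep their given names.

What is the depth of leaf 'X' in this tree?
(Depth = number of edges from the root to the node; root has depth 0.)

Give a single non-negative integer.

Newick: ((G,X,(E,K),M),L);
Naming internals by '(' encounter order: outermost '(' = _0, next = _1, ...
Query node: X
Path from root: _0 -> _1 -> X
Depth of X: 2 (number of edges from root)

Answer: 2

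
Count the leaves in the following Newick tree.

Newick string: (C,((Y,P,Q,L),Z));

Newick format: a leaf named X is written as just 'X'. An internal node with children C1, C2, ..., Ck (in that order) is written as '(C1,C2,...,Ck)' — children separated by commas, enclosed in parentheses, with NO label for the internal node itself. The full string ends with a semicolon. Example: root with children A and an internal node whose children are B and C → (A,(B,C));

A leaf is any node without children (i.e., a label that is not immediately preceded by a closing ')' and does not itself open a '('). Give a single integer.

Newick: (C,((Y,P,Q,L),Z));
Scan left-to-right; a leaf is any maximal label run not followed by '(':
  pos 1: leaf 'C' → count = 1
  pos 5: leaf 'Y' → count = 2
  pos 7: leaf 'P' → count = 3
  pos 9: leaf 'Q' → count = 4
  pos 11: leaf 'L' → count = 5
  pos 14: leaf 'Z' → count = 6
Total leaves: 6

Answer: 6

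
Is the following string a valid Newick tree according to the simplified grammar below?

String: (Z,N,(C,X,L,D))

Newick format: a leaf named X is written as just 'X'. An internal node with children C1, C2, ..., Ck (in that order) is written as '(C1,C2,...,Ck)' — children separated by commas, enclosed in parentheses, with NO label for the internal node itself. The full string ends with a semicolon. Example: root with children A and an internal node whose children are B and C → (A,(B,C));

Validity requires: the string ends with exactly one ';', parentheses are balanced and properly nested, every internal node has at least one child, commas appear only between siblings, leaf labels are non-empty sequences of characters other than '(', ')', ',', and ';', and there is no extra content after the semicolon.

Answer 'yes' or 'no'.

Answer: no

Derivation:
Input: (Z,N,(C,X,L,D))
Paren balance: 2 '(' vs 2 ')' OK
Ends with single ';': False
Full parse: FAILS (must end with ;)
Valid: False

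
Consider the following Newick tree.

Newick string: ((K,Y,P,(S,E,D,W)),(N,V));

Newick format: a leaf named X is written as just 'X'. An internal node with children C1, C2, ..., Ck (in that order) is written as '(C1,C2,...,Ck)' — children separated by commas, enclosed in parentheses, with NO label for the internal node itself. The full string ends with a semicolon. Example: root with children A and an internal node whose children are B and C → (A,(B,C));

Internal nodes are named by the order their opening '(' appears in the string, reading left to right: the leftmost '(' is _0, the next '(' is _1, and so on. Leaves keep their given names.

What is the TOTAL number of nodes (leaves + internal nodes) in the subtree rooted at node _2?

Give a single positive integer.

Newick: ((K,Y,P,(S,E,D,W)),(N,V));
Locate _2: it is the '(' at position 8 (the 3rd '(' reading left to right).
Query: subtree rooted at _2
_2: subtree_size = 1 + 4
  S: subtree_size = 1 + 0
  E: subtree_size = 1 + 0
  D: subtree_size = 1 + 0
  W: subtree_size = 1 + 0
Total subtree size of _2: 5

Answer: 5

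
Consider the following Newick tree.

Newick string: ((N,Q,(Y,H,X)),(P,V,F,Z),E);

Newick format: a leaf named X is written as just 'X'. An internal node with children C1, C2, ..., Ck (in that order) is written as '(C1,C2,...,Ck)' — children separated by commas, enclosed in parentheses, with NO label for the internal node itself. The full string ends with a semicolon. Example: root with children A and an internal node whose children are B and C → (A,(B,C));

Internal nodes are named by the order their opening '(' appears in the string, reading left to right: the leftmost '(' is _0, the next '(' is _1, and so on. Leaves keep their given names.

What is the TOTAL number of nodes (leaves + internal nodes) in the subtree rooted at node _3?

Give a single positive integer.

Answer: 5

Derivation:
Newick: ((N,Q,(Y,H,X)),(P,V,F,Z),E);
Locate _3: it is the '(' at position 15 (the 4th '(' reading left to right).
Query: subtree rooted at _3
_3: subtree_size = 1 + 4
  P: subtree_size = 1 + 0
  V: subtree_size = 1 + 0
  F: subtree_size = 1 + 0
  Z: subtree_size = 1 + 0
Total subtree size of _3: 5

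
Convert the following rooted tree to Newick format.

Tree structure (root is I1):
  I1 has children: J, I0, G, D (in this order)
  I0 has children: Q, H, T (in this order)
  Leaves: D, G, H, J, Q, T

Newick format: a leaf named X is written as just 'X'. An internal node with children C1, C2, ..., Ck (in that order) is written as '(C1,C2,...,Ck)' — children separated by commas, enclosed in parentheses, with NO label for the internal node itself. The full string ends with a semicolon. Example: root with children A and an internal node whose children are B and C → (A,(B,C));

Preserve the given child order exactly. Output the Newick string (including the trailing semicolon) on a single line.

internal I1 with children ['J', 'I0', 'G', 'D']
  leaf 'J' → 'J'
  internal I0 with children ['Q', 'H', 'T']
    leaf 'Q' → 'Q'
    leaf 'H' → 'H'
    leaf 'T' → 'T'
  → '(Q,H,T)'
  leaf 'G' → 'G'
  leaf 'D' → 'D'
→ '(J,(Q,H,T),G,D)'
Final: (J,(Q,H,T),G,D);

Answer: (J,(Q,H,T),G,D);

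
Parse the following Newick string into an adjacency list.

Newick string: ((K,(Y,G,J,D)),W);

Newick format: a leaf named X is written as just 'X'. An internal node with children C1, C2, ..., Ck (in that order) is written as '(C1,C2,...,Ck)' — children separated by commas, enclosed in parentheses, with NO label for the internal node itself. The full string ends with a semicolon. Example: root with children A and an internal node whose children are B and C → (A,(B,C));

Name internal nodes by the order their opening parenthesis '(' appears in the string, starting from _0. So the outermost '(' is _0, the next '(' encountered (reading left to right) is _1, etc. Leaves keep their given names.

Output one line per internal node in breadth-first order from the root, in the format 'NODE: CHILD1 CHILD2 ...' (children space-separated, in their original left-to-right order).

Answer: _0: _1 W
_1: K _2
_2: Y G J D

Derivation:
Input: ((K,(Y,G,J,D)),W);
Scanning left-to-right, naming '(' by encounter order:
  pos 0: '(' -> open internal node _0 (depth 1)
  pos 1: '(' -> open internal node _1 (depth 2)
  pos 4: '(' -> open internal node _2 (depth 3)
  pos 12: ')' -> close internal node _2 (now at depth 2)
  pos 13: ')' -> close internal node _1 (now at depth 1)
  pos 16: ')' -> close internal node _0 (now at depth 0)
Total internal nodes: 3
BFS adjacency from root:
  _0: _1 W
  _1: K _2
  _2: Y G J D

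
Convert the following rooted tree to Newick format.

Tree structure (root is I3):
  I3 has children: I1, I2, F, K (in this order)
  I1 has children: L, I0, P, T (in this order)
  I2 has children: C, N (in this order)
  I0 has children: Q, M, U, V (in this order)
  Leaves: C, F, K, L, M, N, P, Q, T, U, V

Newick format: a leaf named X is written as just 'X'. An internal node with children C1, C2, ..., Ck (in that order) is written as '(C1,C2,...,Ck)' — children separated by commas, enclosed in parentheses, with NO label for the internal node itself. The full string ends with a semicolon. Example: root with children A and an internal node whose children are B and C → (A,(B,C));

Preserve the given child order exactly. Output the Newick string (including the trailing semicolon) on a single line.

internal I3 with children ['I1', 'I2', 'F', 'K']
  internal I1 with children ['L', 'I0', 'P', 'T']
    leaf 'L' → 'L'
    internal I0 with children ['Q', 'M', 'U', 'V']
      leaf 'Q' → 'Q'
      leaf 'M' → 'M'
      leaf 'U' → 'U'
      leaf 'V' → 'V'
    → '(Q,M,U,V)'
    leaf 'P' → 'P'
    leaf 'T' → 'T'
  → '(L,(Q,M,U,V),P,T)'
  internal I2 with children ['C', 'N']
    leaf 'C' → 'C'
    leaf 'N' → 'N'
  → '(C,N)'
  leaf 'F' → 'F'
  leaf 'K' → 'K'
→ '((L,(Q,M,U,V),P,T),(C,N),F,K)'
Final: ((L,(Q,M,U,V),P,T),(C,N),F,K);

Answer: ((L,(Q,M,U,V),P,T),(C,N),F,K);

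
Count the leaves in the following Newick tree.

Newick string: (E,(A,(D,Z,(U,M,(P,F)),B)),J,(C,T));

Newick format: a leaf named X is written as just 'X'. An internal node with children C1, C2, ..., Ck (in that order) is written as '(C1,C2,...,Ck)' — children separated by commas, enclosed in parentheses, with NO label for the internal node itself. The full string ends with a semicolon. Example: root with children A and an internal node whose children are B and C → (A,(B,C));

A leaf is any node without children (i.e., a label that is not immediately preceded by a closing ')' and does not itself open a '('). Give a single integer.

Newick: (E,(A,(D,Z,(U,M,(P,F)),B)),J,(C,T));
Scan left-to-right; a leaf is any maximal label run not followed by '(':
  pos 1: leaf 'E' → count = 1
  pos 4: leaf 'A' → count = 2
  pos 7: leaf 'D' → count = 3
  pos 9: leaf 'Z' → count = 4
  pos 12: leaf 'U' → count = 5
  pos 14: leaf 'M' → count = 6
  pos 17: leaf 'P' → count = 7
  pos 19: leaf 'F' → count = 8
  pos 23: leaf 'B' → count = 9
  pos 27: leaf 'J' → count = 10
  pos 30: leaf 'C' → count = 11
  pos 32: leaf 'T' → count = 12
Total leaves: 12

Answer: 12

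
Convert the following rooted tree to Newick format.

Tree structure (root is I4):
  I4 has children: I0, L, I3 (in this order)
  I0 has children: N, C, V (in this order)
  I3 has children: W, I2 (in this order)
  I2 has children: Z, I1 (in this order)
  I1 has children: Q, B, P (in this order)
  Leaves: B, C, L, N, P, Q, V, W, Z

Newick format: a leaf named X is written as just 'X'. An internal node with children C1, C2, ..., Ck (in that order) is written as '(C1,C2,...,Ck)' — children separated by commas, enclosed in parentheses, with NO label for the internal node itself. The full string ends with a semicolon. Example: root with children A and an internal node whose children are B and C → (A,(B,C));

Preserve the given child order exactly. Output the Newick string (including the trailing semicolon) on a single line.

internal I4 with children ['I0', 'L', 'I3']
  internal I0 with children ['N', 'C', 'V']
    leaf 'N' → 'N'
    leaf 'C' → 'C'
    leaf 'V' → 'V'
  → '(N,C,V)'
  leaf 'L' → 'L'
  internal I3 with children ['W', 'I2']
    leaf 'W' → 'W'
    internal I2 with children ['Z', 'I1']
      leaf 'Z' → 'Z'
      internal I1 with children ['Q', 'B', 'P']
        leaf 'Q' → 'Q'
        leaf 'B' → 'B'
        leaf 'P' → 'P'
      → '(Q,B,P)'
    → '(Z,(Q,B,P))'
  → '(W,(Z,(Q,B,P)))'
→ '((N,C,V),L,(W,(Z,(Q,B,P))))'
Final: ((N,C,V),L,(W,(Z,(Q,B,P))));

Answer: ((N,C,V),L,(W,(Z,(Q,B,P))));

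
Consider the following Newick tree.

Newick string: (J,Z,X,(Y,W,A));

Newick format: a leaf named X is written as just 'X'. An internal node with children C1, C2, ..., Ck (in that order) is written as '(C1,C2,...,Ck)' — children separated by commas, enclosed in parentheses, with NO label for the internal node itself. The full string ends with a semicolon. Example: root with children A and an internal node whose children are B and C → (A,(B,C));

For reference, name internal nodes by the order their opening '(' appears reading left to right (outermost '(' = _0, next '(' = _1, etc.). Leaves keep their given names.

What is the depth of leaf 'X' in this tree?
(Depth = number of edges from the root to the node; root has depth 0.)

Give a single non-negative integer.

Answer: 1

Derivation:
Newick: (J,Z,X,(Y,W,A));
Naming internals by '(' encounter order: outermost '(' = _0, next = _1, ...
Query node: X
Path from root: _0 -> X
Depth of X: 1 (number of edges from root)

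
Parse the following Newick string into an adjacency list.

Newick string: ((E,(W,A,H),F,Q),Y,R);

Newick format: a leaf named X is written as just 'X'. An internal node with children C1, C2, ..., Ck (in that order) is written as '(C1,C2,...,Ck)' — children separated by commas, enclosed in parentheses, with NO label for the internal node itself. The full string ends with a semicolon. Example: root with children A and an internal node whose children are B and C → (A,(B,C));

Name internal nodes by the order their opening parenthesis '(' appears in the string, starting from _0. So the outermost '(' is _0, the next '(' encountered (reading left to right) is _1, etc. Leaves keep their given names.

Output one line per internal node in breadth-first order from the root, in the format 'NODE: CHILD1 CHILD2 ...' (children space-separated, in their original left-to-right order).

Answer: _0: _1 Y R
_1: E _2 F Q
_2: W A H

Derivation:
Input: ((E,(W,A,H),F,Q),Y,R);
Scanning left-to-right, naming '(' by encounter order:
  pos 0: '(' -> open internal node _0 (depth 1)
  pos 1: '(' -> open internal node _1 (depth 2)
  pos 4: '(' -> open internal node _2 (depth 3)
  pos 10: ')' -> close internal node _2 (now at depth 2)
  pos 15: ')' -> close internal node _1 (now at depth 1)
  pos 20: ')' -> close internal node _0 (now at depth 0)
Total internal nodes: 3
BFS adjacency from root:
  _0: _1 Y R
  _1: E _2 F Q
  _2: W A H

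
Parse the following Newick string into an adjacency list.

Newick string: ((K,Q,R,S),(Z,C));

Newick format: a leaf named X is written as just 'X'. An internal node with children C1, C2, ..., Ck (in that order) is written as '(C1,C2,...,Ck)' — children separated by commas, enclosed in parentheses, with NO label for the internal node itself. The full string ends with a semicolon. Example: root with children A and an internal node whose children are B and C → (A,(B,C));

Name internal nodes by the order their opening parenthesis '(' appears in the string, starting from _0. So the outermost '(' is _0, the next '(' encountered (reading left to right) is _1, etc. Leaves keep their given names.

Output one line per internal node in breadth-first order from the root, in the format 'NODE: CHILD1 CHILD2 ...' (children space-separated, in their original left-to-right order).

Input: ((K,Q,R,S),(Z,C));
Scanning left-to-right, naming '(' by encounter order:
  pos 0: '(' -> open internal node _0 (depth 1)
  pos 1: '(' -> open internal node _1 (depth 2)
  pos 9: ')' -> close internal node _1 (now at depth 1)
  pos 11: '(' -> open internal node _2 (depth 2)
  pos 15: ')' -> close internal node _2 (now at depth 1)
  pos 16: ')' -> close internal node _0 (now at depth 0)
Total internal nodes: 3
BFS adjacency from root:
  _0: _1 _2
  _1: K Q R S
  _2: Z C

Answer: _0: _1 _2
_1: K Q R S
_2: Z C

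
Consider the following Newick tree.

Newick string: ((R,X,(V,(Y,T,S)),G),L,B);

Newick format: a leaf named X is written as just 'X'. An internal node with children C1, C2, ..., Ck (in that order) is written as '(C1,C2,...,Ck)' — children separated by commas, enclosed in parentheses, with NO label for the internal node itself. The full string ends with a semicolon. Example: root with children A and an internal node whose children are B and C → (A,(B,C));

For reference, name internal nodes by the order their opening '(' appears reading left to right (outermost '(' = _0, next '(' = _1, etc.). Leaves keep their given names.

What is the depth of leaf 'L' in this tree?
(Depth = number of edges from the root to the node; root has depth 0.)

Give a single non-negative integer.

Answer: 1

Derivation:
Newick: ((R,X,(V,(Y,T,S)),G),L,B);
Naming internals by '(' encounter order: outermost '(' = _0, next = _1, ...
Query node: L
Path from root: _0 -> L
Depth of L: 1 (number of edges from root)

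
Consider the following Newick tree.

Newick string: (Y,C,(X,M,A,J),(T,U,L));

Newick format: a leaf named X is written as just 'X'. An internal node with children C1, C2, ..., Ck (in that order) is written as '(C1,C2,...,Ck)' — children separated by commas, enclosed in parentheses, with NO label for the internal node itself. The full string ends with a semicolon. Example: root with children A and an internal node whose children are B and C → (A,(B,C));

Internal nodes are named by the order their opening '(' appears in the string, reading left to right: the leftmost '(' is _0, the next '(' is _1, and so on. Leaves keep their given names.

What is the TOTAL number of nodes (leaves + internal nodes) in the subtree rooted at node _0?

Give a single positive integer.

Newick: (Y,C,(X,M,A,J),(T,U,L));
Locate _0: it is the '(' at position 0 (the 1st '(' reading left to right).
Query: subtree rooted at _0
_0: subtree_size = 1 + 11
  Y: subtree_size = 1 + 0
  C: subtree_size = 1 + 0
  _1: subtree_size = 1 + 4
    X: subtree_size = 1 + 0
    M: subtree_size = 1 + 0
    A: subtree_size = 1 + 0
    J: subtree_size = 1 + 0
  _2: subtree_size = 1 + 3
    T: subtree_size = 1 + 0
    U: subtree_size = 1 + 0
    L: subtree_size = 1 + 0
Total subtree size of _0: 12

Answer: 12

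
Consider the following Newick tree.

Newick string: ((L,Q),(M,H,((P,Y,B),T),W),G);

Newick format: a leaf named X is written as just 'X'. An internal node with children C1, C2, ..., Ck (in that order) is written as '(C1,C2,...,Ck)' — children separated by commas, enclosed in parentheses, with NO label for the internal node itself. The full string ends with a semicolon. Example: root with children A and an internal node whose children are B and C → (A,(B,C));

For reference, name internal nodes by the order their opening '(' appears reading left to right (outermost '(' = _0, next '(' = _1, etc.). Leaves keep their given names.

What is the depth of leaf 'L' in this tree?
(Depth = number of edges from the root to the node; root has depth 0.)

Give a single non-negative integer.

Newick: ((L,Q),(M,H,((P,Y,B),T),W),G);
Naming internals by '(' encounter order: outermost '(' = _0, next = _1, ...
Query node: L
Path from root: _0 -> _1 -> L
Depth of L: 2 (number of edges from root)

Answer: 2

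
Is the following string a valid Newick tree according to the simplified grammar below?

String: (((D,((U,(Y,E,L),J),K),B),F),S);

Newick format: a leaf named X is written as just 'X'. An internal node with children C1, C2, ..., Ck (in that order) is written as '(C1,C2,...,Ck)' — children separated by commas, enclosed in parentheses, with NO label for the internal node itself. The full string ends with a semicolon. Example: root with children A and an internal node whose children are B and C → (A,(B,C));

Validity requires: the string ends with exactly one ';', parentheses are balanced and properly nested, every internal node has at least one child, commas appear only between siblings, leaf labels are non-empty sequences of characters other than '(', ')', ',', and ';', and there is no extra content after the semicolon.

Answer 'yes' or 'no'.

Answer: yes

Derivation:
Input: (((D,((U,(Y,E,L),J),K),B),F),S);
Paren balance: 6 '(' vs 6 ')' OK
Ends with single ';': True
Full parse: OK
Valid: True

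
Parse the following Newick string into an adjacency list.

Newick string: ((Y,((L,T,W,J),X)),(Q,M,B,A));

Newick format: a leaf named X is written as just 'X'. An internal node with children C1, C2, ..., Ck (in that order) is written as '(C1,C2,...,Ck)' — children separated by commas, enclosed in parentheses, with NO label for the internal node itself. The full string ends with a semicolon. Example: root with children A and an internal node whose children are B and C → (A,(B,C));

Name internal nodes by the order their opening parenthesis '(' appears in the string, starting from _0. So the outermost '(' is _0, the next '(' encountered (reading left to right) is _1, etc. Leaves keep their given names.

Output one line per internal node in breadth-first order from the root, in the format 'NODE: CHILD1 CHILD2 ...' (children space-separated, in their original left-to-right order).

Answer: _0: _1 _4
_1: Y _2
_4: Q M B A
_2: _3 X
_3: L T W J

Derivation:
Input: ((Y,((L,T,W,J),X)),(Q,M,B,A));
Scanning left-to-right, naming '(' by encounter order:
  pos 0: '(' -> open internal node _0 (depth 1)
  pos 1: '(' -> open internal node _1 (depth 2)
  pos 4: '(' -> open internal node _2 (depth 3)
  pos 5: '(' -> open internal node _3 (depth 4)
  pos 13: ')' -> close internal node _3 (now at depth 3)
  pos 16: ')' -> close internal node _2 (now at depth 2)
  pos 17: ')' -> close internal node _1 (now at depth 1)
  pos 19: '(' -> open internal node _4 (depth 2)
  pos 27: ')' -> close internal node _4 (now at depth 1)
  pos 28: ')' -> close internal node _0 (now at depth 0)
Total internal nodes: 5
BFS adjacency from root:
  _0: _1 _4
  _1: Y _2
  _4: Q M B A
  _2: _3 X
  _3: L T W J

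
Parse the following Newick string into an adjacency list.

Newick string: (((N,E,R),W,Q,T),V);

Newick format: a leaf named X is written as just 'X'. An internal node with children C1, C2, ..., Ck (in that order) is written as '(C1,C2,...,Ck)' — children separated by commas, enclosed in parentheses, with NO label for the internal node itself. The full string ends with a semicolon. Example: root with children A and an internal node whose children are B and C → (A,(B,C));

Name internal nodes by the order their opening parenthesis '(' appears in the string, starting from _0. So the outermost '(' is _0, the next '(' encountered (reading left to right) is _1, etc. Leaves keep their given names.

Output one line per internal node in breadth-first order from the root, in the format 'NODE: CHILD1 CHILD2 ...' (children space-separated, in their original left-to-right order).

Answer: _0: _1 V
_1: _2 W Q T
_2: N E R

Derivation:
Input: (((N,E,R),W,Q,T),V);
Scanning left-to-right, naming '(' by encounter order:
  pos 0: '(' -> open internal node _0 (depth 1)
  pos 1: '(' -> open internal node _1 (depth 2)
  pos 2: '(' -> open internal node _2 (depth 3)
  pos 8: ')' -> close internal node _2 (now at depth 2)
  pos 15: ')' -> close internal node _1 (now at depth 1)
  pos 18: ')' -> close internal node _0 (now at depth 0)
Total internal nodes: 3
BFS adjacency from root:
  _0: _1 V
  _1: _2 W Q T
  _2: N E R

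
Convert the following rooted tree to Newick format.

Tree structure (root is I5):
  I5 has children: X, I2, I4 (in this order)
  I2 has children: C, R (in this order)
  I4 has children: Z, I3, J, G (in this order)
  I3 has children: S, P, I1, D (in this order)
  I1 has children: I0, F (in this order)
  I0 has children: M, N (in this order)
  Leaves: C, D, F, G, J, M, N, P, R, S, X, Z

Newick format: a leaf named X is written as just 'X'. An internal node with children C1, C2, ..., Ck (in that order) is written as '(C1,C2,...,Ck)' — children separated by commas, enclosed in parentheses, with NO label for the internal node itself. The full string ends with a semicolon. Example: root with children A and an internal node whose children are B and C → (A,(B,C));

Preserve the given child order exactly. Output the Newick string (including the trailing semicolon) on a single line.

internal I5 with children ['X', 'I2', 'I4']
  leaf 'X' → 'X'
  internal I2 with children ['C', 'R']
    leaf 'C' → 'C'
    leaf 'R' → 'R'
  → '(C,R)'
  internal I4 with children ['Z', 'I3', 'J', 'G']
    leaf 'Z' → 'Z'
    internal I3 with children ['S', 'P', 'I1', 'D']
      leaf 'S' → 'S'
      leaf 'P' → 'P'
      internal I1 with children ['I0', 'F']
        internal I0 with children ['M', 'N']
          leaf 'M' → 'M'
          leaf 'N' → 'N'
        → '(M,N)'
        leaf 'F' → 'F'
      → '((M,N),F)'
      leaf 'D' → 'D'
    → '(S,P,((M,N),F),D)'
    leaf 'J' → 'J'
    leaf 'G' → 'G'
  → '(Z,(S,P,((M,N),F),D),J,G)'
→ '(X,(C,R),(Z,(S,P,((M,N),F),D),J,G))'
Final: (X,(C,R),(Z,(S,P,((M,N),F),D),J,G));

Answer: (X,(C,R),(Z,(S,P,((M,N),F),D),J,G));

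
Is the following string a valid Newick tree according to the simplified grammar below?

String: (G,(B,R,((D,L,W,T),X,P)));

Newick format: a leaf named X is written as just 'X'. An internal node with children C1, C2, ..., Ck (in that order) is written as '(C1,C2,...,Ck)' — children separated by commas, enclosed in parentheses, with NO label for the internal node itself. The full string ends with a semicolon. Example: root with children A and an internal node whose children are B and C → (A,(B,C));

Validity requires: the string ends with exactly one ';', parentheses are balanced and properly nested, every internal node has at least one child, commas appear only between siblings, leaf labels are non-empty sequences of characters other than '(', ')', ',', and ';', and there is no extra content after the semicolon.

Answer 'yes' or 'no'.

Input: (G,(B,R,((D,L,W,T),X,P)));
Paren balance: 4 '(' vs 4 ')' OK
Ends with single ';': True
Full parse: OK
Valid: True

Answer: yes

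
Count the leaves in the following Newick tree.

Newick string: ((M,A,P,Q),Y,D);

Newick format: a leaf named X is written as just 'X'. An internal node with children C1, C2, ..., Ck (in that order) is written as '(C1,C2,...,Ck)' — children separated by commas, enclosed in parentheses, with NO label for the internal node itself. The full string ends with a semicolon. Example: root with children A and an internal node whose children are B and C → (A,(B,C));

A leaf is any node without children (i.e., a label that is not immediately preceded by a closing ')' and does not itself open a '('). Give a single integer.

Newick: ((M,A,P,Q),Y,D);
Scan left-to-right; a leaf is any maximal label run not followed by '(':
  pos 2: leaf 'M' → count = 1
  pos 4: leaf 'A' → count = 2
  pos 6: leaf 'P' → count = 3
  pos 8: leaf 'Q' → count = 4
  pos 11: leaf 'Y' → count = 5
  pos 13: leaf 'D' → count = 6
Total leaves: 6

Answer: 6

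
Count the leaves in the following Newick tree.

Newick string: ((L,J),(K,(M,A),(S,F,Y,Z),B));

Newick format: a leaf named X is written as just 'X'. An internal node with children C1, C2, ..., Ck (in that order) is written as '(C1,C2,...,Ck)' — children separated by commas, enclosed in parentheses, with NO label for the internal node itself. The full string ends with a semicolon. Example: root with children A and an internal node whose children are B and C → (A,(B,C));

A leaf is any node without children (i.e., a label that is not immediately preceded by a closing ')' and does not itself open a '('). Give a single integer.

Answer: 10

Derivation:
Newick: ((L,J),(K,(M,A),(S,F,Y,Z),B));
Scan left-to-right; a leaf is any maximal label run not followed by '(':
  pos 2: leaf 'L' → count = 1
  pos 4: leaf 'J' → count = 2
  pos 8: leaf 'K' → count = 3
  pos 11: leaf 'M' → count = 4
  pos 13: leaf 'A' → count = 5
  pos 17: leaf 'S' → count = 6
  pos 19: leaf 'F' → count = 7
  pos 21: leaf 'Y' → count = 8
  pos 23: leaf 'Z' → count = 9
  pos 26: leaf 'B' → count = 10
Total leaves: 10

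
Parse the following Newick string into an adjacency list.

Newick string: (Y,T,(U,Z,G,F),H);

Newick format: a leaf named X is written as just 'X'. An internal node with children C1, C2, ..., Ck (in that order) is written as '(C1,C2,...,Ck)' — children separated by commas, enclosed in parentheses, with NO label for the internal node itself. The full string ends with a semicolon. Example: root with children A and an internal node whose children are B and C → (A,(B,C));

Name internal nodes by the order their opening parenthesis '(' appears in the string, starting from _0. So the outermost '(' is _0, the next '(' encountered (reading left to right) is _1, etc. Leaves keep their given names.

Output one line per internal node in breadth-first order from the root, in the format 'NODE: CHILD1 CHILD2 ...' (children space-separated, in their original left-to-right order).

Input: (Y,T,(U,Z,G,F),H);
Scanning left-to-right, naming '(' by encounter order:
  pos 0: '(' -> open internal node _0 (depth 1)
  pos 5: '(' -> open internal node _1 (depth 2)
  pos 13: ')' -> close internal node _1 (now at depth 1)
  pos 16: ')' -> close internal node _0 (now at depth 0)
Total internal nodes: 2
BFS adjacency from root:
  _0: Y T _1 H
  _1: U Z G F

Answer: _0: Y T _1 H
_1: U Z G F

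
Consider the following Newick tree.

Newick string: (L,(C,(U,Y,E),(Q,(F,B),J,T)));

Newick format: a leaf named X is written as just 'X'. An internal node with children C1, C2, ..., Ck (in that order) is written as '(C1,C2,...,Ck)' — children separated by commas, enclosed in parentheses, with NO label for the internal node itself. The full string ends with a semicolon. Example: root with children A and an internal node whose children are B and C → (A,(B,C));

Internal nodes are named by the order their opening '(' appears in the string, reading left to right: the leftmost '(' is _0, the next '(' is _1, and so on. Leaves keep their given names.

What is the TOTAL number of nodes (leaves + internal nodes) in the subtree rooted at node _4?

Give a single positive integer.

Newick: (L,(C,(U,Y,E),(Q,(F,B),J,T)));
Locate _4: it is the '(' at position 17 (the 5th '(' reading left to right).
Query: subtree rooted at _4
_4: subtree_size = 1 + 2
  F: subtree_size = 1 + 0
  B: subtree_size = 1 + 0
Total subtree size of _4: 3

Answer: 3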